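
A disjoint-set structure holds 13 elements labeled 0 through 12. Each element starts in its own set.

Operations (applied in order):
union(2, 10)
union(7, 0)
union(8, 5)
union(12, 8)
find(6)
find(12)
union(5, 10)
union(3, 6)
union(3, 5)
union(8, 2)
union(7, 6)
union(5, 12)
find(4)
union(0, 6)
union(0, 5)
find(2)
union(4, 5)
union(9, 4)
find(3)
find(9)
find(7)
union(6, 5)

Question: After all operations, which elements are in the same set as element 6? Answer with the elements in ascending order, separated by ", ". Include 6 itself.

Step 1: union(2, 10) -> merged; set of 2 now {2, 10}
Step 2: union(7, 0) -> merged; set of 7 now {0, 7}
Step 3: union(8, 5) -> merged; set of 8 now {5, 8}
Step 4: union(12, 8) -> merged; set of 12 now {5, 8, 12}
Step 5: find(6) -> no change; set of 6 is {6}
Step 6: find(12) -> no change; set of 12 is {5, 8, 12}
Step 7: union(5, 10) -> merged; set of 5 now {2, 5, 8, 10, 12}
Step 8: union(3, 6) -> merged; set of 3 now {3, 6}
Step 9: union(3, 5) -> merged; set of 3 now {2, 3, 5, 6, 8, 10, 12}
Step 10: union(8, 2) -> already same set; set of 8 now {2, 3, 5, 6, 8, 10, 12}
Step 11: union(7, 6) -> merged; set of 7 now {0, 2, 3, 5, 6, 7, 8, 10, 12}
Step 12: union(5, 12) -> already same set; set of 5 now {0, 2, 3, 5, 6, 7, 8, 10, 12}
Step 13: find(4) -> no change; set of 4 is {4}
Step 14: union(0, 6) -> already same set; set of 0 now {0, 2, 3, 5, 6, 7, 8, 10, 12}
Step 15: union(0, 5) -> already same set; set of 0 now {0, 2, 3, 5, 6, 7, 8, 10, 12}
Step 16: find(2) -> no change; set of 2 is {0, 2, 3, 5, 6, 7, 8, 10, 12}
Step 17: union(4, 5) -> merged; set of 4 now {0, 2, 3, 4, 5, 6, 7, 8, 10, 12}
Step 18: union(9, 4) -> merged; set of 9 now {0, 2, 3, 4, 5, 6, 7, 8, 9, 10, 12}
Step 19: find(3) -> no change; set of 3 is {0, 2, 3, 4, 5, 6, 7, 8, 9, 10, 12}
Step 20: find(9) -> no change; set of 9 is {0, 2, 3, 4, 5, 6, 7, 8, 9, 10, 12}
Step 21: find(7) -> no change; set of 7 is {0, 2, 3, 4, 5, 6, 7, 8, 9, 10, 12}
Step 22: union(6, 5) -> already same set; set of 6 now {0, 2, 3, 4, 5, 6, 7, 8, 9, 10, 12}
Component of 6: {0, 2, 3, 4, 5, 6, 7, 8, 9, 10, 12}

Answer: 0, 2, 3, 4, 5, 6, 7, 8, 9, 10, 12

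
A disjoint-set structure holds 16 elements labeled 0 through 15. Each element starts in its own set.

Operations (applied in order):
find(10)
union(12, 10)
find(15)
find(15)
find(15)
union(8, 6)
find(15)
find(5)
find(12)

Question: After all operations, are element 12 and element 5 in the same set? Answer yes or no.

Step 1: find(10) -> no change; set of 10 is {10}
Step 2: union(12, 10) -> merged; set of 12 now {10, 12}
Step 3: find(15) -> no change; set of 15 is {15}
Step 4: find(15) -> no change; set of 15 is {15}
Step 5: find(15) -> no change; set of 15 is {15}
Step 6: union(8, 6) -> merged; set of 8 now {6, 8}
Step 7: find(15) -> no change; set of 15 is {15}
Step 8: find(5) -> no change; set of 5 is {5}
Step 9: find(12) -> no change; set of 12 is {10, 12}
Set of 12: {10, 12}; 5 is not a member.

Answer: no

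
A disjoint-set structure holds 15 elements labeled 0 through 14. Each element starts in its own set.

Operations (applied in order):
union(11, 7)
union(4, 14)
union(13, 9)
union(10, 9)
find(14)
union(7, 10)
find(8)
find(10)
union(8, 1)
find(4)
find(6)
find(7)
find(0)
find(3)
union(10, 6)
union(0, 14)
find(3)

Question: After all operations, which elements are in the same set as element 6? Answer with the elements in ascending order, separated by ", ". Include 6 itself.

Answer: 6, 7, 9, 10, 11, 13

Derivation:
Step 1: union(11, 7) -> merged; set of 11 now {7, 11}
Step 2: union(4, 14) -> merged; set of 4 now {4, 14}
Step 3: union(13, 9) -> merged; set of 13 now {9, 13}
Step 4: union(10, 9) -> merged; set of 10 now {9, 10, 13}
Step 5: find(14) -> no change; set of 14 is {4, 14}
Step 6: union(7, 10) -> merged; set of 7 now {7, 9, 10, 11, 13}
Step 7: find(8) -> no change; set of 8 is {8}
Step 8: find(10) -> no change; set of 10 is {7, 9, 10, 11, 13}
Step 9: union(8, 1) -> merged; set of 8 now {1, 8}
Step 10: find(4) -> no change; set of 4 is {4, 14}
Step 11: find(6) -> no change; set of 6 is {6}
Step 12: find(7) -> no change; set of 7 is {7, 9, 10, 11, 13}
Step 13: find(0) -> no change; set of 0 is {0}
Step 14: find(3) -> no change; set of 3 is {3}
Step 15: union(10, 6) -> merged; set of 10 now {6, 7, 9, 10, 11, 13}
Step 16: union(0, 14) -> merged; set of 0 now {0, 4, 14}
Step 17: find(3) -> no change; set of 3 is {3}
Component of 6: {6, 7, 9, 10, 11, 13}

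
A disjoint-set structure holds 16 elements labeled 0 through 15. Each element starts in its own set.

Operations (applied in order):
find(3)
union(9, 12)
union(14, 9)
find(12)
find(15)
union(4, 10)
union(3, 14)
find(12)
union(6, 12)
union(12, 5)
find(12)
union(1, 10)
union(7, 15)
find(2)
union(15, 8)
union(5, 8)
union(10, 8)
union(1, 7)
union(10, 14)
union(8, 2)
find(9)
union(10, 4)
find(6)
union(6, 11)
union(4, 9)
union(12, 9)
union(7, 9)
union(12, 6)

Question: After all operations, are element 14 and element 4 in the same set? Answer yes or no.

Step 1: find(3) -> no change; set of 3 is {3}
Step 2: union(9, 12) -> merged; set of 9 now {9, 12}
Step 3: union(14, 9) -> merged; set of 14 now {9, 12, 14}
Step 4: find(12) -> no change; set of 12 is {9, 12, 14}
Step 5: find(15) -> no change; set of 15 is {15}
Step 6: union(4, 10) -> merged; set of 4 now {4, 10}
Step 7: union(3, 14) -> merged; set of 3 now {3, 9, 12, 14}
Step 8: find(12) -> no change; set of 12 is {3, 9, 12, 14}
Step 9: union(6, 12) -> merged; set of 6 now {3, 6, 9, 12, 14}
Step 10: union(12, 5) -> merged; set of 12 now {3, 5, 6, 9, 12, 14}
Step 11: find(12) -> no change; set of 12 is {3, 5, 6, 9, 12, 14}
Step 12: union(1, 10) -> merged; set of 1 now {1, 4, 10}
Step 13: union(7, 15) -> merged; set of 7 now {7, 15}
Step 14: find(2) -> no change; set of 2 is {2}
Step 15: union(15, 8) -> merged; set of 15 now {7, 8, 15}
Step 16: union(5, 8) -> merged; set of 5 now {3, 5, 6, 7, 8, 9, 12, 14, 15}
Step 17: union(10, 8) -> merged; set of 10 now {1, 3, 4, 5, 6, 7, 8, 9, 10, 12, 14, 15}
Step 18: union(1, 7) -> already same set; set of 1 now {1, 3, 4, 5, 6, 7, 8, 9, 10, 12, 14, 15}
Step 19: union(10, 14) -> already same set; set of 10 now {1, 3, 4, 5, 6, 7, 8, 9, 10, 12, 14, 15}
Step 20: union(8, 2) -> merged; set of 8 now {1, 2, 3, 4, 5, 6, 7, 8, 9, 10, 12, 14, 15}
Step 21: find(9) -> no change; set of 9 is {1, 2, 3, 4, 5, 6, 7, 8, 9, 10, 12, 14, 15}
Step 22: union(10, 4) -> already same set; set of 10 now {1, 2, 3, 4, 5, 6, 7, 8, 9, 10, 12, 14, 15}
Step 23: find(6) -> no change; set of 6 is {1, 2, 3, 4, 5, 6, 7, 8, 9, 10, 12, 14, 15}
Step 24: union(6, 11) -> merged; set of 6 now {1, 2, 3, 4, 5, 6, 7, 8, 9, 10, 11, 12, 14, 15}
Step 25: union(4, 9) -> already same set; set of 4 now {1, 2, 3, 4, 5, 6, 7, 8, 9, 10, 11, 12, 14, 15}
Step 26: union(12, 9) -> already same set; set of 12 now {1, 2, 3, 4, 5, 6, 7, 8, 9, 10, 11, 12, 14, 15}
Step 27: union(7, 9) -> already same set; set of 7 now {1, 2, 3, 4, 5, 6, 7, 8, 9, 10, 11, 12, 14, 15}
Step 28: union(12, 6) -> already same set; set of 12 now {1, 2, 3, 4, 5, 6, 7, 8, 9, 10, 11, 12, 14, 15}
Set of 14: {1, 2, 3, 4, 5, 6, 7, 8, 9, 10, 11, 12, 14, 15}; 4 is a member.

Answer: yes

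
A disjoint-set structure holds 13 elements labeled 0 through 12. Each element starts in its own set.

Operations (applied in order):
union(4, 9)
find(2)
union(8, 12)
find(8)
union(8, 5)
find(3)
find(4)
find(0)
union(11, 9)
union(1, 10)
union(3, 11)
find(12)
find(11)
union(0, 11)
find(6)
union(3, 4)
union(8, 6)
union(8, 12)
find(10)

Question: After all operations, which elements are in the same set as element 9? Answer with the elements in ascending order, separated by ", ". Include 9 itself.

Answer: 0, 3, 4, 9, 11

Derivation:
Step 1: union(4, 9) -> merged; set of 4 now {4, 9}
Step 2: find(2) -> no change; set of 2 is {2}
Step 3: union(8, 12) -> merged; set of 8 now {8, 12}
Step 4: find(8) -> no change; set of 8 is {8, 12}
Step 5: union(8, 5) -> merged; set of 8 now {5, 8, 12}
Step 6: find(3) -> no change; set of 3 is {3}
Step 7: find(4) -> no change; set of 4 is {4, 9}
Step 8: find(0) -> no change; set of 0 is {0}
Step 9: union(11, 9) -> merged; set of 11 now {4, 9, 11}
Step 10: union(1, 10) -> merged; set of 1 now {1, 10}
Step 11: union(3, 11) -> merged; set of 3 now {3, 4, 9, 11}
Step 12: find(12) -> no change; set of 12 is {5, 8, 12}
Step 13: find(11) -> no change; set of 11 is {3, 4, 9, 11}
Step 14: union(0, 11) -> merged; set of 0 now {0, 3, 4, 9, 11}
Step 15: find(6) -> no change; set of 6 is {6}
Step 16: union(3, 4) -> already same set; set of 3 now {0, 3, 4, 9, 11}
Step 17: union(8, 6) -> merged; set of 8 now {5, 6, 8, 12}
Step 18: union(8, 12) -> already same set; set of 8 now {5, 6, 8, 12}
Step 19: find(10) -> no change; set of 10 is {1, 10}
Component of 9: {0, 3, 4, 9, 11}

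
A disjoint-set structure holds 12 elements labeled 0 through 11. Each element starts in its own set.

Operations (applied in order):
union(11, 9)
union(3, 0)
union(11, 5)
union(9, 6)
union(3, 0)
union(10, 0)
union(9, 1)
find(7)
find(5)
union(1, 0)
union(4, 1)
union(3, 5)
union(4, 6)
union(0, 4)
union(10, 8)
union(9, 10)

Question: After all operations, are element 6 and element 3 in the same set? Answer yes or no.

Answer: yes

Derivation:
Step 1: union(11, 9) -> merged; set of 11 now {9, 11}
Step 2: union(3, 0) -> merged; set of 3 now {0, 3}
Step 3: union(11, 5) -> merged; set of 11 now {5, 9, 11}
Step 4: union(9, 6) -> merged; set of 9 now {5, 6, 9, 11}
Step 5: union(3, 0) -> already same set; set of 3 now {0, 3}
Step 6: union(10, 0) -> merged; set of 10 now {0, 3, 10}
Step 7: union(9, 1) -> merged; set of 9 now {1, 5, 6, 9, 11}
Step 8: find(7) -> no change; set of 7 is {7}
Step 9: find(5) -> no change; set of 5 is {1, 5, 6, 9, 11}
Step 10: union(1, 0) -> merged; set of 1 now {0, 1, 3, 5, 6, 9, 10, 11}
Step 11: union(4, 1) -> merged; set of 4 now {0, 1, 3, 4, 5, 6, 9, 10, 11}
Step 12: union(3, 5) -> already same set; set of 3 now {0, 1, 3, 4, 5, 6, 9, 10, 11}
Step 13: union(4, 6) -> already same set; set of 4 now {0, 1, 3, 4, 5, 6, 9, 10, 11}
Step 14: union(0, 4) -> already same set; set of 0 now {0, 1, 3, 4, 5, 6, 9, 10, 11}
Step 15: union(10, 8) -> merged; set of 10 now {0, 1, 3, 4, 5, 6, 8, 9, 10, 11}
Step 16: union(9, 10) -> already same set; set of 9 now {0, 1, 3, 4, 5, 6, 8, 9, 10, 11}
Set of 6: {0, 1, 3, 4, 5, 6, 8, 9, 10, 11}; 3 is a member.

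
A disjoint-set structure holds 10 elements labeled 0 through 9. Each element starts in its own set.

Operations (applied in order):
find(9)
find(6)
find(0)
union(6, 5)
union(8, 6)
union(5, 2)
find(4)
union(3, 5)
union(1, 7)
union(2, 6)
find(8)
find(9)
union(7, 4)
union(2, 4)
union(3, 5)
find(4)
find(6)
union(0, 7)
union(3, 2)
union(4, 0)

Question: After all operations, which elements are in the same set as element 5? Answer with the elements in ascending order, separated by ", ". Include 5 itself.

Step 1: find(9) -> no change; set of 9 is {9}
Step 2: find(6) -> no change; set of 6 is {6}
Step 3: find(0) -> no change; set of 0 is {0}
Step 4: union(6, 5) -> merged; set of 6 now {5, 6}
Step 5: union(8, 6) -> merged; set of 8 now {5, 6, 8}
Step 6: union(5, 2) -> merged; set of 5 now {2, 5, 6, 8}
Step 7: find(4) -> no change; set of 4 is {4}
Step 8: union(3, 5) -> merged; set of 3 now {2, 3, 5, 6, 8}
Step 9: union(1, 7) -> merged; set of 1 now {1, 7}
Step 10: union(2, 6) -> already same set; set of 2 now {2, 3, 5, 6, 8}
Step 11: find(8) -> no change; set of 8 is {2, 3, 5, 6, 8}
Step 12: find(9) -> no change; set of 9 is {9}
Step 13: union(7, 4) -> merged; set of 7 now {1, 4, 7}
Step 14: union(2, 4) -> merged; set of 2 now {1, 2, 3, 4, 5, 6, 7, 8}
Step 15: union(3, 5) -> already same set; set of 3 now {1, 2, 3, 4, 5, 6, 7, 8}
Step 16: find(4) -> no change; set of 4 is {1, 2, 3, 4, 5, 6, 7, 8}
Step 17: find(6) -> no change; set of 6 is {1, 2, 3, 4, 5, 6, 7, 8}
Step 18: union(0, 7) -> merged; set of 0 now {0, 1, 2, 3, 4, 5, 6, 7, 8}
Step 19: union(3, 2) -> already same set; set of 3 now {0, 1, 2, 3, 4, 5, 6, 7, 8}
Step 20: union(4, 0) -> already same set; set of 4 now {0, 1, 2, 3, 4, 5, 6, 7, 8}
Component of 5: {0, 1, 2, 3, 4, 5, 6, 7, 8}

Answer: 0, 1, 2, 3, 4, 5, 6, 7, 8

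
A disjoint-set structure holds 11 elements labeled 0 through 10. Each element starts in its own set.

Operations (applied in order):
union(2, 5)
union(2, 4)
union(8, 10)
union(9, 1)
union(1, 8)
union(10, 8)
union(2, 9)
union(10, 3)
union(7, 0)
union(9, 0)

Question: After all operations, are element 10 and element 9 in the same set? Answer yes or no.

Step 1: union(2, 5) -> merged; set of 2 now {2, 5}
Step 2: union(2, 4) -> merged; set of 2 now {2, 4, 5}
Step 3: union(8, 10) -> merged; set of 8 now {8, 10}
Step 4: union(9, 1) -> merged; set of 9 now {1, 9}
Step 5: union(1, 8) -> merged; set of 1 now {1, 8, 9, 10}
Step 6: union(10, 8) -> already same set; set of 10 now {1, 8, 9, 10}
Step 7: union(2, 9) -> merged; set of 2 now {1, 2, 4, 5, 8, 9, 10}
Step 8: union(10, 3) -> merged; set of 10 now {1, 2, 3, 4, 5, 8, 9, 10}
Step 9: union(7, 0) -> merged; set of 7 now {0, 7}
Step 10: union(9, 0) -> merged; set of 9 now {0, 1, 2, 3, 4, 5, 7, 8, 9, 10}
Set of 10: {0, 1, 2, 3, 4, 5, 7, 8, 9, 10}; 9 is a member.

Answer: yes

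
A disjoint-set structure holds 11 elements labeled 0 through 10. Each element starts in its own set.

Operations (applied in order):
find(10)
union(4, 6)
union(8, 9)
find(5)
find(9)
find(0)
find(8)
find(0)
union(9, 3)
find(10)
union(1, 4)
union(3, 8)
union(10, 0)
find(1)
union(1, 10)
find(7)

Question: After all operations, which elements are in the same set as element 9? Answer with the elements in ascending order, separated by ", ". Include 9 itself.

Answer: 3, 8, 9

Derivation:
Step 1: find(10) -> no change; set of 10 is {10}
Step 2: union(4, 6) -> merged; set of 4 now {4, 6}
Step 3: union(8, 9) -> merged; set of 8 now {8, 9}
Step 4: find(5) -> no change; set of 5 is {5}
Step 5: find(9) -> no change; set of 9 is {8, 9}
Step 6: find(0) -> no change; set of 0 is {0}
Step 7: find(8) -> no change; set of 8 is {8, 9}
Step 8: find(0) -> no change; set of 0 is {0}
Step 9: union(9, 3) -> merged; set of 9 now {3, 8, 9}
Step 10: find(10) -> no change; set of 10 is {10}
Step 11: union(1, 4) -> merged; set of 1 now {1, 4, 6}
Step 12: union(3, 8) -> already same set; set of 3 now {3, 8, 9}
Step 13: union(10, 0) -> merged; set of 10 now {0, 10}
Step 14: find(1) -> no change; set of 1 is {1, 4, 6}
Step 15: union(1, 10) -> merged; set of 1 now {0, 1, 4, 6, 10}
Step 16: find(7) -> no change; set of 7 is {7}
Component of 9: {3, 8, 9}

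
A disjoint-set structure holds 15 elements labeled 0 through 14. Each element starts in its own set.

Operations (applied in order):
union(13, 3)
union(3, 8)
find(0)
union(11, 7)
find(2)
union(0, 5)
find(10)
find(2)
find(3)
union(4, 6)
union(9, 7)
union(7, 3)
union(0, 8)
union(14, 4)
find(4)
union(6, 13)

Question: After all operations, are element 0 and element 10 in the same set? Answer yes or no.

Answer: no

Derivation:
Step 1: union(13, 3) -> merged; set of 13 now {3, 13}
Step 2: union(3, 8) -> merged; set of 3 now {3, 8, 13}
Step 3: find(0) -> no change; set of 0 is {0}
Step 4: union(11, 7) -> merged; set of 11 now {7, 11}
Step 5: find(2) -> no change; set of 2 is {2}
Step 6: union(0, 5) -> merged; set of 0 now {0, 5}
Step 7: find(10) -> no change; set of 10 is {10}
Step 8: find(2) -> no change; set of 2 is {2}
Step 9: find(3) -> no change; set of 3 is {3, 8, 13}
Step 10: union(4, 6) -> merged; set of 4 now {4, 6}
Step 11: union(9, 7) -> merged; set of 9 now {7, 9, 11}
Step 12: union(7, 3) -> merged; set of 7 now {3, 7, 8, 9, 11, 13}
Step 13: union(0, 8) -> merged; set of 0 now {0, 3, 5, 7, 8, 9, 11, 13}
Step 14: union(14, 4) -> merged; set of 14 now {4, 6, 14}
Step 15: find(4) -> no change; set of 4 is {4, 6, 14}
Step 16: union(6, 13) -> merged; set of 6 now {0, 3, 4, 5, 6, 7, 8, 9, 11, 13, 14}
Set of 0: {0, 3, 4, 5, 6, 7, 8, 9, 11, 13, 14}; 10 is not a member.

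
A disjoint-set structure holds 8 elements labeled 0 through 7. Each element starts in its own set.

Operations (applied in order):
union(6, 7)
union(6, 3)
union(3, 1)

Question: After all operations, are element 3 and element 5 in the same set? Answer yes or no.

Step 1: union(6, 7) -> merged; set of 6 now {6, 7}
Step 2: union(6, 3) -> merged; set of 6 now {3, 6, 7}
Step 3: union(3, 1) -> merged; set of 3 now {1, 3, 6, 7}
Set of 3: {1, 3, 6, 7}; 5 is not a member.

Answer: no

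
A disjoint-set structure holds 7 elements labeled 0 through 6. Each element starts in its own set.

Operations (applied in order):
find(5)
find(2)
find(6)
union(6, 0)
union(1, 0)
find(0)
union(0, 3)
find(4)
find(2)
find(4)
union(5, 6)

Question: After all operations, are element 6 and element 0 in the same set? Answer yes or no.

Step 1: find(5) -> no change; set of 5 is {5}
Step 2: find(2) -> no change; set of 2 is {2}
Step 3: find(6) -> no change; set of 6 is {6}
Step 4: union(6, 0) -> merged; set of 6 now {0, 6}
Step 5: union(1, 0) -> merged; set of 1 now {0, 1, 6}
Step 6: find(0) -> no change; set of 0 is {0, 1, 6}
Step 7: union(0, 3) -> merged; set of 0 now {0, 1, 3, 6}
Step 8: find(4) -> no change; set of 4 is {4}
Step 9: find(2) -> no change; set of 2 is {2}
Step 10: find(4) -> no change; set of 4 is {4}
Step 11: union(5, 6) -> merged; set of 5 now {0, 1, 3, 5, 6}
Set of 6: {0, 1, 3, 5, 6}; 0 is a member.

Answer: yes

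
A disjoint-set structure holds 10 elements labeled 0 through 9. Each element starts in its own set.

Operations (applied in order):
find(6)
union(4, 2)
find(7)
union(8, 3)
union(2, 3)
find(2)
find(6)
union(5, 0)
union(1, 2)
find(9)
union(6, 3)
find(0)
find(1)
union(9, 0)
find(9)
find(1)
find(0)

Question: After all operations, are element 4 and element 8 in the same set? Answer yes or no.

Answer: yes

Derivation:
Step 1: find(6) -> no change; set of 6 is {6}
Step 2: union(4, 2) -> merged; set of 4 now {2, 4}
Step 3: find(7) -> no change; set of 7 is {7}
Step 4: union(8, 3) -> merged; set of 8 now {3, 8}
Step 5: union(2, 3) -> merged; set of 2 now {2, 3, 4, 8}
Step 6: find(2) -> no change; set of 2 is {2, 3, 4, 8}
Step 7: find(6) -> no change; set of 6 is {6}
Step 8: union(5, 0) -> merged; set of 5 now {0, 5}
Step 9: union(1, 2) -> merged; set of 1 now {1, 2, 3, 4, 8}
Step 10: find(9) -> no change; set of 9 is {9}
Step 11: union(6, 3) -> merged; set of 6 now {1, 2, 3, 4, 6, 8}
Step 12: find(0) -> no change; set of 0 is {0, 5}
Step 13: find(1) -> no change; set of 1 is {1, 2, 3, 4, 6, 8}
Step 14: union(9, 0) -> merged; set of 9 now {0, 5, 9}
Step 15: find(9) -> no change; set of 9 is {0, 5, 9}
Step 16: find(1) -> no change; set of 1 is {1, 2, 3, 4, 6, 8}
Step 17: find(0) -> no change; set of 0 is {0, 5, 9}
Set of 4: {1, 2, 3, 4, 6, 8}; 8 is a member.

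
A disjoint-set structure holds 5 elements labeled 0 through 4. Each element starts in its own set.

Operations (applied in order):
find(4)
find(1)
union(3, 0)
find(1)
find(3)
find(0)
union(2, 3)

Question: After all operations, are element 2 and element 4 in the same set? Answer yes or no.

Step 1: find(4) -> no change; set of 4 is {4}
Step 2: find(1) -> no change; set of 1 is {1}
Step 3: union(3, 0) -> merged; set of 3 now {0, 3}
Step 4: find(1) -> no change; set of 1 is {1}
Step 5: find(3) -> no change; set of 3 is {0, 3}
Step 6: find(0) -> no change; set of 0 is {0, 3}
Step 7: union(2, 3) -> merged; set of 2 now {0, 2, 3}
Set of 2: {0, 2, 3}; 4 is not a member.

Answer: no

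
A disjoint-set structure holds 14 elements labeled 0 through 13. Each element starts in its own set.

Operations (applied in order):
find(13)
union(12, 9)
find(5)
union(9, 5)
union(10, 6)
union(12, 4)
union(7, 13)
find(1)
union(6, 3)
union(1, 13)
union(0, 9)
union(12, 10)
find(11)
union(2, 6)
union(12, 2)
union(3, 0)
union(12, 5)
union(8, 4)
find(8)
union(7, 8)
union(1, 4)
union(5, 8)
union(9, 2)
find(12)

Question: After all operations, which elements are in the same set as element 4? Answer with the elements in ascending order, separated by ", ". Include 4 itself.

Answer: 0, 1, 2, 3, 4, 5, 6, 7, 8, 9, 10, 12, 13

Derivation:
Step 1: find(13) -> no change; set of 13 is {13}
Step 2: union(12, 9) -> merged; set of 12 now {9, 12}
Step 3: find(5) -> no change; set of 5 is {5}
Step 4: union(9, 5) -> merged; set of 9 now {5, 9, 12}
Step 5: union(10, 6) -> merged; set of 10 now {6, 10}
Step 6: union(12, 4) -> merged; set of 12 now {4, 5, 9, 12}
Step 7: union(7, 13) -> merged; set of 7 now {7, 13}
Step 8: find(1) -> no change; set of 1 is {1}
Step 9: union(6, 3) -> merged; set of 6 now {3, 6, 10}
Step 10: union(1, 13) -> merged; set of 1 now {1, 7, 13}
Step 11: union(0, 9) -> merged; set of 0 now {0, 4, 5, 9, 12}
Step 12: union(12, 10) -> merged; set of 12 now {0, 3, 4, 5, 6, 9, 10, 12}
Step 13: find(11) -> no change; set of 11 is {11}
Step 14: union(2, 6) -> merged; set of 2 now {0, 2, 3, 4, 5, 6, 9, 10, 12}
Step 15: union(12, 2) -> already same set; set of 12 now {0, 2, 3, 4, 5, 6, 9, 10, 12}
Step 16: union(3, 0) -> already same set; set of 3 now {0, 2, 3, 4, 5, 6, 9, 10, 12}
Step 17: union(12, 5) -> already same set; set of 12 now {0, 2, 3, 4, 5, 6, 9, 10, 12}
Step 18: union(8, 4) -> merged; set of 8 now {0, 2, 3, 4, 5, 6, 8, 9, 10, 12}
Step 19: find(8) -> no change; set of 8 is {0, 2, 3, 4, 5, 6, 8, 9, 10, 12}
Step 20: union(7, 8) -> merged; set of 7 now {0, 1, 2, 3, 4, 5, 6, 7, 8, 9, 10, 12, 13}
Step 21: union(1, 4) -> already same set; set of 1 now {0, 1, 2, 3, 4, 5, 6, 7, 8, 9, 10, 12, 13}
Step 22: union(5, 8) -> already same set; set of 5 now {0, 1, 2, 3, 4, 5, 6, 7, 8, 9, 10, 12, 13}
Step 23: union(9, 2) -> already same set; set of 9 now {0, 1, 2, 3, 4, 5, 6, 7, 8, 9, 10, 12, 13}
Step 24: find(12) -> no change; set of 12 is {0, 1, 2, 3, 4, 5, 6, 7, 8, 9, 10, 12, 13}
Component of 4: {0, 1, 2, 3, 4, 5, 6, 7, 8, 9, 10, 12, 13}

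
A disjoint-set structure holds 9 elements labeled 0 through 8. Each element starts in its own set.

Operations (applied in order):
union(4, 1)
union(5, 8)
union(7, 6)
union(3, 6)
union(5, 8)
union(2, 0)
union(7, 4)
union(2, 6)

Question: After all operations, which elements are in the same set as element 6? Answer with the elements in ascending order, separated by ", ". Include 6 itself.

Answer: 0, 1, 2, 3, 4, 6, 7

Derivation:
Step 1: union(4, 1) -> merged; set of 4 now {1, 4}
Step 2: union(5, 8) -> merged; set of 5 now {5, 8}
Step 3: union(7, 6) -> merged; set of 7 now {6, 7}
Step 4: union(3, 6) -> merged; set of 3 now {3, 6, 7}
Step 5: union(5, 8) -> already same set; set of 5 now {5, 8}
Step 6: union(2, 0) -> merged; set of 2 now {0, 2}
Step 7: union(7, 4) -> merged; set of 7 now {1, 3, 4, 6, 7}
Step 8: union(2, 6) -> merged; set of 2 now {0, 1, 2, 3, 4, 6, 7}
Component of 6: {0, 1, 2, 3, 4, 6, 7}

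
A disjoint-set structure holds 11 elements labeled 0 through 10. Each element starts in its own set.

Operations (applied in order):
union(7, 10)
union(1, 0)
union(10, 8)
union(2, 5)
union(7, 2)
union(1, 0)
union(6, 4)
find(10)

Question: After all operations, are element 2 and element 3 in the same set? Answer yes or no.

Answer: no

Derivation:
Step 1: union(7, 10) -> merged; set of 7 now {7, 10}
Step 2: union(1, 0) -> merged; set of 1 now {0, 1}
Step 3: union(10, 8) -> merged; set of 10 now {7, 8, 10}
Step 4: union(2, 5) -> merged; set of 2 now {2, 5}
Step 5: union(7, 2) -> merged; set of 7 now {2, 5, 7, 8, 10}
Step 6: union(1, 0) -> already same set; set of 1 now {0, 1}
Step 7: union(6, 4) -> merged; set of 6 now {4, 6}
Step 8: find(10) -> no change; set of 10 is {2, 5, 7, 8, 10}
Set of 2: {2, 5, 7, 8, 10}; 3 is not a member.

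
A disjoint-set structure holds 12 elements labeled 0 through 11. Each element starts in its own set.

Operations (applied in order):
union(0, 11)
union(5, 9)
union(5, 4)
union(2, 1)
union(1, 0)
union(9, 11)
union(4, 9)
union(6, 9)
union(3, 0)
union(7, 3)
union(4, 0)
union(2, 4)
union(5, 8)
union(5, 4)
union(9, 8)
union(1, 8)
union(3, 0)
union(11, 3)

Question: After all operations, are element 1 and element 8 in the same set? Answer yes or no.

Answer: yes

Derivation:
Step 1: union(0, 11) -> merged; set of 0 now {0, 11}
Step 2: union(5, 9) -> merged; set of 5 now {5, 9}
Step 3: union(5, 4) -> merged; set of 5 now {4, 5, 9}
Step 4: union(2, 1) -> merged; set of 2 now {1, 2}
Step 5: union(1, 0) -> merged; set of 1 now {0, 1, 2, 11}
Step 6: union(9, 11) -> merged; set of 9 now {0, 1, 2, 4, 5, 9, 11}
Step 7: union(4, 9) -> already same set; set of 4 now {0, 1, 2, 4, 5, 9, 11}
Step 8: union(6, 9) -> merged; set of 6 now {0, 1, 2, 4, 5, 6, 9, 11}
Step 9: union(3, 0) -> merged; set of 3 now {0, 1, 2, 3, 4, 5, 6, 9, 11}
Step 10: union(7, 3) -> merged; set of 7 now {0, 1, 2, 3, 4, 5, 6, 7, 9, 11}
Step 11: union(4, 0) -> already same set; set of 4 now {0, 1, 2, 3, 4, 5, 6, 7, 9, 11}
Step 12: union(2, 4) -> already same set; set of 2 now {0, 1, 2, 3, 4, 5, 6, 7, 9, 11}
Step 13: union(5, 8) -> merged; set of 5 now {0, 1, 2, 3, 4, 5, 6, 7, 8, 9, 11}
Step 14: union(5, 4) -> already same set; set of 5 now {0, 1, 2, 3, 4, 5, 6, 7, 8, 9, 11}
Step 15: union(9, 8) -> already same set; set of 9 now {0, 1, 2, 3, 4, 5, 6, 7, 8, 9, 11}
Step 16: union(1, 8) -> already same set; set of 1 now {0, 1, 2, 3, 4, 5, 6, 7, 8, 9, 11}
Step 17: union(3, 0) -> already same set; set of 3 now {0, 1, 2, 3, 4, 5, 6, 7, 8, 9, 11}
Step 18: union(11, 3) -> already same set; set of 11 now {0, 1, 2, 3, 4, 5, 6, 7, 8, 9, 11}
Set of 1: {0, 1, 2, 3, 4, 5, 6, 7, 8, 9, 11}; 8 is a member.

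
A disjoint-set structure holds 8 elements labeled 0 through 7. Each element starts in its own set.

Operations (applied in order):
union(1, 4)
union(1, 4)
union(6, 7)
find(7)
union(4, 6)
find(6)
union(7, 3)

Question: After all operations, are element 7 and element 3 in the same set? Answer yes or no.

Step 1: union(1, 4) -> merged; set of 1 now {1, 4}
Step 2: union(1, 4) -> already same set; set of 1 now {1, 4}
Step 3: union(6, 7) -> merged; set of 6 now {6, 7}
Step 4: find(7) -> no change; set of 7 is {6, 7}
Step 5: union(4, 6) -> merged; set of 4 now {1, 4, 6, 7}
Step 6: find(6) -> no change; set of 6 is {1, 4, 6, 7}
Step 7: union(7, 3) -> merged; set of 7 now {1, 3, 4, 6, 7}
Set of 7: {1, 3, 4, 6, 7}; 3 is a member.

Answer: yes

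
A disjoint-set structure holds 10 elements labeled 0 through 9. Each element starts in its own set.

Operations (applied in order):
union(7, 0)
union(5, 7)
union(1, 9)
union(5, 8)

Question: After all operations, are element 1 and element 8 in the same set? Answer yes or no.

Step 1: union(7, 0) -> merged; set of 7 now {0, 7}
Step 2: union(5, 7) -> merged; set of 5 now {0, 5, 7}
Step 3: union(1, 9) -> merged; set of 1 now {1, 9}
Step 4: union(5, 8) -> merged; set of 5 now {0, 5, 7, 8}
Set of 1: {1, 9}; 8 is not a member.

Answer: no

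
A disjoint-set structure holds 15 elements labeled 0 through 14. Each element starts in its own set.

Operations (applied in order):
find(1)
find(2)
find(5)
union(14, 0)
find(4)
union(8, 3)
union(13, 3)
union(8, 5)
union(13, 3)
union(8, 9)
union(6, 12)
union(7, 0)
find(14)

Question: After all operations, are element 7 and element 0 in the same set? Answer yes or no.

Answer: yes

Derivation:
Step 1: find(1) -> no change; set of 1 is {1}
Step 2: find(2) -> no change; set of 2 is {2}
Step 3: find(5) -> no change; set of 5 is {5}
Step 4: union(14, 0) -> merged; set of 14 now {0, 14}
Step 5: find(4) -> no change; set of 4 is {4}
Step 6: union(8, 3) -> merged; set of 8 now {3, 8}
Step 7: union(13, 3) -> merged; set of 13 now {3, 8, 13}
Step 8: union(8, 5) -> merged; set of 8 now {3, 5, 8, 13}
Step 9: union(13, 3) -> already same set; set of 13 now {3, 5, 8, 13}
Step 10: union(8, 9) -> merged; set of 8 now {3, 5, 8, 9, 13}
Step 11: union(6, 12) -> merged; set of 6 now {6, 12}
Step 12: union(7, 0) -> merged; set of 7 now {0, 7, 14}
Step 13: find(14) -> no change; set of 14 is {0, 7, 14}
Set of 7: {0, 7, 14}; 0 is a member.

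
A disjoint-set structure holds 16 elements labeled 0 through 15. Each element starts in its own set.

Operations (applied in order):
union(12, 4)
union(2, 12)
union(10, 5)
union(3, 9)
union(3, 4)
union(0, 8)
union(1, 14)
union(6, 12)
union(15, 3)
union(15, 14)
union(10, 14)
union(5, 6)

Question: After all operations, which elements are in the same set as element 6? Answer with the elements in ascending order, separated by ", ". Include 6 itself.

Answer: 1, 2, 3, 4, 5, 6, 9, 10, 12, 14, 15

Derivation:
Step 1: union(12, 4) -> merged; set of 12 now {4, 12}
Step 2: union(2, 12) -> merged; set of 2 now {2, 4, 12}
Step 3: union(10, 5) -> merged; set of 10 now {5, 10}
Step 4: union(3, 9) -> merged; set of 3 now {3, 9}
Step 5: union(3, 4) -> merged; set of 3 now {2, 3, 4, 9, 12}
Step 6: union(0, 8) -> merged; set of 0 now {0, 8}
Step 7: union(1, 14) -> merged; set of 1 now {1, 14}
Step 8: union(6, 12) -> merged; set of 6 now {2, 3, 4, 6, 9, 12}
Step 9: union(15, 3) -> merged; set of 15 now {2, 3, 4, 6, 9, 12, 15}
Step 10: union(15, 14) -> merged; set of 15 now {1, 2, 3, 4, 6, 9, 12, 14, 15}
Step 11: union(10, 14) -> merged; set of 10 now {1, 2, 3, 4, 5, 6, 9, 10, 12, 14, 15}
Step 12: union(5, 6) -> already same set; set of 5 now {1, 2, 3, 4, 5, 6, 9, 10, 12, 14, 15}
Component of 6: {1, 2, 3, 4, 5, 6, 9, 10, 12, 14, 15}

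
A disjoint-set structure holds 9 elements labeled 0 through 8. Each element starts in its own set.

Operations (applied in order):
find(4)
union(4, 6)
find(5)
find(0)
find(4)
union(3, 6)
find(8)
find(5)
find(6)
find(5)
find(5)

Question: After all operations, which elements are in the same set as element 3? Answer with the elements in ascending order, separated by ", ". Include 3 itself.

Step 1: find(4) -> no change; set of 4 is {4}
Step 2: union(4, 6) -> merged; set of 4 now {4, 6}
Step 3: find(5) -> no change; set of 5 is {5}
Step 4: find(0) -> no change; set of 0 is {0}
Step 5: find(4) -> no change; set of 4 is {4, 6}
Step 6: union(3, 6) -> merged; set of 3 now {3, 4, 6}
Step 7: find(8) -> no change; set of 8 is {8}
Step 8: find(5) -> no change; set of 5 is {5}
Step 9: find(6) -> no change; set of 6 is {3, 4, 6}
Step 10: find(5) -> no change; set of 5 is {5}
Step 11: find(5) -> no change; set of 5 is {5}
Component of 3: {3, 4, 6}

Answer: 3, 4, 6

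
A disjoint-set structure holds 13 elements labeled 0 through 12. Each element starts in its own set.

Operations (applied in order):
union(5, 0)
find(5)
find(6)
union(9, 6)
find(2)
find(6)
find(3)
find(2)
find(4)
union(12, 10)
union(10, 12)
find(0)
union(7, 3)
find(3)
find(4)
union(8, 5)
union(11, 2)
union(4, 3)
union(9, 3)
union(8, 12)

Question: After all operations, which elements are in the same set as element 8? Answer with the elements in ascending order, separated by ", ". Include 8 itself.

Answer: 0, 5, 8, 10, 12

Derivation:
Step 1: union(5, 0) -> merged; set of 5 now {0, 5}
Step 2: find(5) -> no change; set of 5 is {0, 5}
Step 3: find(6) -> no change; set of 6 is {6}
Step 4: union(9, 6) -> merged; set of 9 now {6, 9}
Step 5: find(2) -> no change; set of 2 is {2}
Step 6: find(6) -> no change; set of 6 is {6, 9}
Step 7: find(3) -> no change; set of 3 is {3}
Step 8: find(2) -> no change; set of 2 is {2}
Step 9: find(4) -> no change; set of 4 is {4}
Step 10: union(12, 10) -> merged; set of 12 now {10, 12}
Step 11: union(10, 12) -> already same set; set of 10 now {10, 12}
Step 12: find(0) -> no change; set of 0 is {0, 5}
Step 13: union(7, 3) -> merged; set of 7 now {3, 7}
Step 14: find(3) -> no change; set of 3 is {3, 7}
Step 15: find(4) -> no change; set of 4 is {4}
Step 16: union(8, 5) -> merged; set of 8 now {0, 5, 8}
Step 17: union(11, 2) -> merged; set of 11 now {2, 11}
Step 18: union(4, 3) -> merged; set of 4 now {3, 4, 7}
Step 19: union(9, 3) -> merged; set of 9 now {3, 4, 6, 7, 9}
Step 20: union(8, 12) -> merged; set of 8 now {0, 5, 8, 10, 12}
Component of 8: {0, 5, 8, 10, 12}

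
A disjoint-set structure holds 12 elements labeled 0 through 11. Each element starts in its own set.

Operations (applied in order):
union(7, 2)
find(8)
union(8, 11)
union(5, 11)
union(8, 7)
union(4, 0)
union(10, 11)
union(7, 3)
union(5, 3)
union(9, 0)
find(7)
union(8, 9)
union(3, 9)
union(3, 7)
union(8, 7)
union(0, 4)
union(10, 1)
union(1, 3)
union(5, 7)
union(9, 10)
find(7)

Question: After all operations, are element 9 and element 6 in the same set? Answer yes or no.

Answer: no

Derivation:
Step 1: union(7, 2) -> merged; set of 7 now {2, 7}
Step 2: find(8) -> no change; set of 8 is {8}
Step 3: union(8, 11) -> merged; set of 8 now {8, 11}
Step 4: union(5, 11) -> merged; set of 5 now {5, 8, 11}
Step 5: union(8, 7) -> merged; set of 8 now {2, 5, 7, 8, 11}
Step 6: union(4, 0) -> merged; set of 4 now {0, 4}
Step 7: union(10, 11) -> merged; set of 10 now {2, 5, 7, 8, 10, 11}
Step 8: union(7, 3) -> merged; set of 7 now {2, 3, 5, 7, 8, 10, 11}
Step 9: union(5, 3) -> already same set; set of 5 now {2, 3, 5, 7, 8, 10, 11}
Step 10: union(9, 0) -> merged; set of 9 now {0, 4, 9}
Step 11: find(7) -> no change; set of 7 is {2, 3, 5, 7, 8, 10, 11}
Step 12: union(8, 9) -> merged; set of 8 now {0, 2, 3, 4, 5, 7, 8, 9, 10, 11}
Step 13: union(3, 9) -> already same set; set of 3 now {0, 2, 3, 4, 5, 7, 8, 9, 10, 11}
Step 14: union(3, 7) -> already same set; set of 3 now {0, 2, 3, 4, 5, 7, 8, 9, 10, 11}
Step 15: union(8, 7) -> already same set; set of 8 now {0, 2, 3, 4, 5, 7, 8, 9, 10, 11}
Step 16: union(0, 4) -> already same set; set of 0 now {0, 2, 3, 4, 5, 7, 8, 9, 10, 11}
Step 17: union(10, 1) -> merged; set of 10 now {0, 1, 2, 3, 4, 5, 7, 8, 9, 10, 11}
Step 18: union(1, 3) -> already same set; set of 1 now {0, 1, 2, 3, 4, 5, 7, 8, 9, 10, 11}
Step 19: union(5, 7) -> already same set; set of 5 now {0, 1, 2, 3, 4, 5, 7, 8, 9, 10, 11}
Step 20: union(9, 10) -> already same set; set of 9 now {0, 1, 2, 3, 4, 5, 7, 8, 9, 10, 11}
Step 21: find(7) -> no change; set of 7 is {0, 1, 2, 3, 4, 5, 7, 8, 9, 10, 11}
Set of 9: {0, 1, 2, 3, 4, 5, 7, 8, 9, 10, 11}; 6 is not a member.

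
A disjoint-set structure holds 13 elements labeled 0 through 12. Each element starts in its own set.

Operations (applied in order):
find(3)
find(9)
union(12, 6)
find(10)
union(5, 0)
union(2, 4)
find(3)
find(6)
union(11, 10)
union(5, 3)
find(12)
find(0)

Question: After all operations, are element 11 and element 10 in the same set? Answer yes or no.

Answer: yes

Derivation:
Step 1: find(3) -> no change; set of 3 is {3}
Step 2: find(9) -> no change; set of 9 is {9}
Step 3: union(12, 6) -> merged; set of 12 now {6, 12}
Step 4: find(10) -> no change; set of 10 is {10}
Step 5: union(5, 0) -> merged; set of 5 now {0, 5}
Step 6: union(2, 4) -> merged; set of 2 now {2, 4}
Step 7: find(3) -> no change; set of 3 is {3}
Step 8: find(6) -> no change; set of 6 is {6, 12}
Step 9: union(11, 10) -> merged; set of 11 now {10, 11}
Step 10: union(5, 3) -> merged; set of 5 now {0, 3, 5}
Step 11: find(12) -> no change; set of 12 is {6, 12}
Step 12: find(0) -> no change; set of 0 is {0, 3, 5}
Set of 11: {10, 11}; 10 is a member.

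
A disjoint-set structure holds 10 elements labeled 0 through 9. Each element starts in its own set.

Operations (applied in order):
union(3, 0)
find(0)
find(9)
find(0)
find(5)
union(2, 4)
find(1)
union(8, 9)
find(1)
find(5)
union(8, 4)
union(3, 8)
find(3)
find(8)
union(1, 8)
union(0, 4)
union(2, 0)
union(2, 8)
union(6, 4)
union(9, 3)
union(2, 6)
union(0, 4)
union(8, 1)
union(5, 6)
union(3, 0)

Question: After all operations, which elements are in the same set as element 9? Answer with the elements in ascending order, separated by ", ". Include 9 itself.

Answer: 0, 1, 2, 3, 4, 5, 6, 8, 9

Derivation:
Step 1: union(3, 0) -> merged; set of 3 now {0, 3}
Step 2: find(0) -> no change; set of 0 is {0, 3}
Step 3: find(9) -> no change; set of 9 is {9}
Step 4: find(0) -> no change; set of 0 is {0, 3}
Step 5: find(5) -> no change; set of 5 is {5}
Step 6: union(2, 4) -> merged; set of 2 now {2, 4}
Step 7: find(1) -> no change; set of 1 is {1}
Step 8: union(8, 9) -> merged; set of 8 now {8, 9}
Step 9: find(1) -> no change; set of 1 is {1}
Step 10: find(5) -> no change; set of 5 is {5}
Step 11: union(8, 4) -> merged; set of 8 now {2, 4, 8, 9}
Step 12: union(3, 8) -> merged; set of 3 now {0, 2, 3, 4, 8, 9}
Step 13: find(3) -> no change; set of 3 is {0, 2, 3, 4, 8, 9}
Step 14: find(8) -> no change; set of 8 is {0, 2, 3, 4, 8, 9}
Step 15: union(1, 8) -> merged; set of 1 now {0, 1, 2, 3, 4, 8, 9}
Step 16: union(0, 4) -> already same set; set of 0 now {0, 1, 2, 3, 4, 8, 9}
Step 17: union(2, 0) -> already same set; set of 2 now {0, 1, 2, 3, 4, 8, 9}
Step 18: union(2, 8) -> already same set; set of 2 now {0, 1, 2, 3, 4, 8, 9}
Step 19: union(6, 4) -> merged; set of 6 now {0, 1, 2, 3, 4, 6, 8, 9}
Step 20: union(9, 3) -> already same set; set of 9 now {0, 1, 2, 3, 4, 6, 8, 9}
Step 21: union(2, 6) -> already same set; set of 2 now {0, 1, 2, 3, 4, 6, 8, 9}
Step 22: union(0, 4) -> already same set; set of 0 now {0, 1, 2, 3, 4, 6, 8, 9}
Step 23: union(8, 1) -> already same set; set of 8 now {0, 1, 2, 3, 4, 6, 8, 9}
Step 24: union(5, 6) -> merged; set of 5 now {0, 1, 2, 3, 4, 5, 6, 8, 9}
Step 25: union(3, 0) -> already same set; set of 3 now {0, 1, 2, 3, 4, 5, 6, 8, 9}
Component of 9: {0, 1, 2, 3, 4, 5, 6, 8, 9}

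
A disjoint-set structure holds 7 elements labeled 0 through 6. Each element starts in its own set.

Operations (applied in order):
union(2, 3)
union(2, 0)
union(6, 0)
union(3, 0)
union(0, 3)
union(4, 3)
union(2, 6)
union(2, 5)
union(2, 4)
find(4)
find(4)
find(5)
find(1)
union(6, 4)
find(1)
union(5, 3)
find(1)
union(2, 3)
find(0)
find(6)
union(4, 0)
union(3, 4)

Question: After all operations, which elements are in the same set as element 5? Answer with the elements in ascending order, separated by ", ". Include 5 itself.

Answer: 0, 2, 3, 4, 5, 6

Derivation:
Step 1: union(2, 3) -> merged; set of 2 now {2, 3}
Step 2: union(2, 0) -> merged; set of 2 now {0, 2, 3}
Step 3: union(6, 0) -> merged; set of 6 now {0, 2, 3, 6}
Step 4: union(3, 0) -> already same set; set of 3 now {0, 2, 3, 6}
Step 5: union(0, 3) -> already same set; set of 0 now {0, 2, 3, 6}
Step 6: union(4, 3) -> merged; set of 4 now {0, 2, 3, 4, 6}
Step 7: union(2, 6) -> already same set; set of 2 now {0, 2, 3, 4, 6}
Step 8: union(2, 5) -> merged; set of 2 now {0, 2, 3, 4, 5, 6}
Step 9: union(2, 4) -> already same set; set of 2 now {0, 2, 3, 4, 5, 6}
Step 10: find(4) -> no change; set of 4 is {0, 2, 3, 4, 5, 6}
Step 11: find(4) -> no change; set of 4 is {0, 2, 3, 4, 5, 6}
Step 12: find(5) -> no change; set of 5 is {0, 2, 3, 4, 5, 6}
Step 13: find(1) -> no change; set of 1 is {1}
Step 14: union(6, 4) -> already same set; set of 6 now {0, 2, 3, 4, 5, 6}
Step 15: find(1) -> no change; set of 1 is {1}
Step 16: union(5, 3) -> already same set; set of 5 now {0, 2, 3, 4, 5, 6}
Step 17: find(1) -> no change; set of 1 is {1}
Step 18: union(2, 3) -> already same set; set of 2 now {0, 2, 3, 4, 5, 6}
Step 19: find(0) -> no change; set of 0 is {0, 2, 3, 4, 5, 6}
Step 20: find(6) -> no change; set of 6 is {0, 2, 3, 4, 5, 6}
Step 21: union(4, 0) -> already same set; set of 4 now {0, 2, 3, 4, 5, 6}
Step 22: union(3, 4) -> already same set; set of 3 now {0, 2, 3, 4, 5, 6}
Component of 5: {0, 2, 3, 4, 5, 6}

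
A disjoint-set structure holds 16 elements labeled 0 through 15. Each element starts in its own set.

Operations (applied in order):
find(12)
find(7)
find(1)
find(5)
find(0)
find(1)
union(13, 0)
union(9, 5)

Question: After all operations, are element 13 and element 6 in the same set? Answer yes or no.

Step 1: find(12) -> no change; set of 12 is {12}
Step 2: find(7) -> no change; set of 7 is {7}
Step 3: find(1) -> no change; set of 1 is {1}
Step 4: find(5) -> no change; set of 5 is {5}
Step 5: find(0) -> no change; set of 0 is {0}
Step 6: find(1) -> no change; set of 1 is {1}
Step 7: union(13, 0) -> merged; set of 13 now {0, 13}
Step 8: union(9, 5) -> merged; set of 9 now {5, 9}
Set of 13: {0, 13}; 6 is not a member.

Answer: no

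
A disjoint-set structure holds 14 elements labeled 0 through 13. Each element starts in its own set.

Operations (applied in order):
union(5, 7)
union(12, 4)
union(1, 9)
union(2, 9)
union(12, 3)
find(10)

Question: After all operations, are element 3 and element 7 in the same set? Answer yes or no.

Step 1: union(5, 7) -> merged; set of 5 now {5, 7}
Step 2: union(12, 4) -> merged; set of 12 now {4, 12}
Step 3: union(1, 9) -> merged; set of 1 now {1, 9}
Step 4: union(2, 9) -> merged; set of 2 now {1, 2, 9}
Step 5: union(12, 3) -> merged; set of 12 now {3, 4, 12}
Step 6: find(10) -> no change; set of 10 is {10}
Set of 3: {3, 4, 12}; 7 is not a member.

Answer: no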